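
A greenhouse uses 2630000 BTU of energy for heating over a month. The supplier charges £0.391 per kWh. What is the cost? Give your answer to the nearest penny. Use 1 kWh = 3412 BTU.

2630000 BTU × (0.00029308 kWh/BTU) = 770.8 kWh
Cost = 770.8 kWh × £0.391/kWh = £301.39

£301.39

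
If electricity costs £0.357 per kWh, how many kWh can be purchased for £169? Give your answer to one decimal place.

473.4 kWh

£169 / £0.357 per kWh = 473.4 kWh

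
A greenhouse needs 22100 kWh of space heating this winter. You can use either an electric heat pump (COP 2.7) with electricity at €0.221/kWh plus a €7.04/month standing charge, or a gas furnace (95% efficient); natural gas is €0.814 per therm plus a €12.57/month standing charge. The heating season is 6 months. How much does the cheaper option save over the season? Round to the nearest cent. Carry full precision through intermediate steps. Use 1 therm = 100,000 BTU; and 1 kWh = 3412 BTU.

Heat load = 22100 kWh × 3412 = 75,405,200 BTU
Gas: input = 75,405,200 / 0.95 = 79,373,895 BTU = 793.7 therm → 793.7 × €0.814 = €646.10; + 6 × €12.57 standing = €721.52
Heat pump: 75,405,200 BTU / 3412 = 22,100 kWh heat; / 2.7 = 8,185 kWh in → × €0.221 = €1,808.93; + 6 × €7.04 standing = €1,851.17
Difference = |€721.52 − €1,851.17| = €1,129.64

€1129.64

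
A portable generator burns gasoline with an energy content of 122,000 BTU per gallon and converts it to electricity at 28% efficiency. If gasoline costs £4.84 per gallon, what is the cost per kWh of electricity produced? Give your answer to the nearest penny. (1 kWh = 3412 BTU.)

£0.48

Electrical output per gallon = 122,000 BTU × 0.28 / 3412 BTU/kWh = 10.01 kWh
Cost per kWh = £4.84 / 10.01 kWh = £0.483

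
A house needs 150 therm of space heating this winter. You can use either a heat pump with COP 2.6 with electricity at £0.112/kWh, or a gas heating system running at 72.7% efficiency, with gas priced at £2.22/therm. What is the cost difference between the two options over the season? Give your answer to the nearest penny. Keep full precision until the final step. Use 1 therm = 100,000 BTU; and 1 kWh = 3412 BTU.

Heat load = 150 therm × 100,000 = 15,000,000 BTU
Gas: input = 15,000,000 / 0.727 = 20,632,737 BTU = 206.3 therm → 206.3 × £2.22 = £458.05
Heat pump: 15,000,000 BTU / 3412 = 4,396 kWh heat; / 2.6 = 1,691 kWh in → × £0.112 = £189.38
Difference = |£458.05 − £189.38| = £268.67

£268.67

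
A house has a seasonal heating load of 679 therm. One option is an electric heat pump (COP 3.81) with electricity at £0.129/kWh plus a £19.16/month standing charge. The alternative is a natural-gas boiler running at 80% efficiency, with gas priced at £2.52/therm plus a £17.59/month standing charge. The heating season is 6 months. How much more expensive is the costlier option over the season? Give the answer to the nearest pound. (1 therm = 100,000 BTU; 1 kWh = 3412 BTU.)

£1456

Heat load = 679 therm × 100,000 = 67,900,000 BTU
Gas: input = 67,900,000 / 0.80 = 84,875,000 BTU = 848.8 therm → 848.8 × £2.52 = £2,138.85; + 6 × £17.59 standing = £2,244.39
Heat pump: 67,900,000 BTU / 3412 = 19,900 kWh heat; / 3.81 = 5,223 kWh in → × £0.129 = £673.79; + 6 × £19.16 standing = £788.75
Difference = |£2,244.39 − £788.75| = £1,455.64 ≈ £1456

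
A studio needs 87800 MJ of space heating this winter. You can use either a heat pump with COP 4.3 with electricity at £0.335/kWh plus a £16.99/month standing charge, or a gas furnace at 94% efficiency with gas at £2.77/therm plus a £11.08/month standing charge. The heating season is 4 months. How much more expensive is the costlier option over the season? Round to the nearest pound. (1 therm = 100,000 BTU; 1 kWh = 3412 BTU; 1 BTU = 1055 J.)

Heat load = 87800 MJ = 87,800,000,000 J / 1055 = 83,222,749 BTU
Gas: input = 83,222,749 / 0.940 = 88,534,839 BTU = 885.3 therm → 885.3 × £2.77 = £2,452.42; + 4 × £11.08 standing = £2,496.74
Heat pump: 83,222,749 BTU / 3412 = 24,390 kWh heat; / 4.3 = 5,672 kWh in → × £0.335 = £1,900.24; + 4 × £16.99 standing = £1,968.20
Difference = |£2,496.74 − £1,968.20| = £528.53 ≈ £529

£529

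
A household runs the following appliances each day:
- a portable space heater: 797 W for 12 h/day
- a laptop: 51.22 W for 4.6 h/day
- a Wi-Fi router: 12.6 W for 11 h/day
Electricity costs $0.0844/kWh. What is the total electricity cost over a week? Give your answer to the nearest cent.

portable space heater: 797 W × 12 h × 7 d = 66,948 Wh = 66.95 kWh
laptop: 51.22 W × 4.6 h × 7 d = 1,649 Wh = 1.649 kWh
Wi-Fi router: 12.6 W × 11 h × 7 d = 970 Wh = 0.9702 kWh
Total energy = 66.95 + 1.649 + 0.9702 = 69.57 kWh
Cost = 69.57 kWh × $0.0844 = $5.87

$5.87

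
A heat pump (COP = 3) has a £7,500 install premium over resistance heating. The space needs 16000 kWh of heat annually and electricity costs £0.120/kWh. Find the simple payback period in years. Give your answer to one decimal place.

5.9 years

Resistance: 16000 kWh × £0.120 = £1,920.00/yr
Heat pump: 16000 / 3 = 5333 kWh in → × £0.120 = £640.00/yr
Annual savings = £1,280.00
Payback = £7,500 / £1,280.00 = 5.86 years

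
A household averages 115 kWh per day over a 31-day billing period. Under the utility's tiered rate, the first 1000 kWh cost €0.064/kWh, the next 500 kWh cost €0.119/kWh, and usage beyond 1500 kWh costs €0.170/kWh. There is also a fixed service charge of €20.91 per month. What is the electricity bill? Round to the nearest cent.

€495.46

Usage = 115 kWh/day × 31 days = 3565 kWh
First 1000 kWh × €0.064 = €64.00
Next 500 kWh × €0.119 = €59.50
Remaining 2065 kWh × €0.170 = €351.05
Energy charge = €474.55; + service €20.91 = €495.46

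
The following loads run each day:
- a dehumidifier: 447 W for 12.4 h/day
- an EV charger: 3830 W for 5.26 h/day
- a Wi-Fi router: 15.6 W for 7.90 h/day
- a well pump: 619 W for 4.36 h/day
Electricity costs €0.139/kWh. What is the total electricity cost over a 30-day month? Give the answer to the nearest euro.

€119

dehumidifier: 447 W × 12.4 h × 30 d = 166,284 Wh = 166.3 kWh
EV charger: 3830 W × 5.26 h × 30 d = 604,374 Wh = 604.4 kWh
Wi-Fi router: 15.6 W × 7.90 h × 30 d = 3,697 Wh = 3.697 kWh
well pump: 619 W × 4.36 h × 30 d = 80,965 Wh = 80.97 kWh
Total energy = 166.3 + 604.4 + 3.697 + 80.97 = 855.3 kWh
Cost = 855.3 kWh × €0.139 = €118.89 ≈ €119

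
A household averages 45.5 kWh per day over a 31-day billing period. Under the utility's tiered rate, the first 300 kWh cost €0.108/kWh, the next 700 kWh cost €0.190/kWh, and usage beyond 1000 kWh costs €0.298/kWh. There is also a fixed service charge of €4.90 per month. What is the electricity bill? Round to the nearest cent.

€292.63

Usage = 45.5 kWh/day × 31 days = 1410.5 kWh
First 300 kWh × €0.108 = €32.40
Next 700 kWh × €0.190 = €133.00
Remaining 410.5 kWh × €0.298 = €122.33
Energy charge = €287.73; + service €4.90 = €292.63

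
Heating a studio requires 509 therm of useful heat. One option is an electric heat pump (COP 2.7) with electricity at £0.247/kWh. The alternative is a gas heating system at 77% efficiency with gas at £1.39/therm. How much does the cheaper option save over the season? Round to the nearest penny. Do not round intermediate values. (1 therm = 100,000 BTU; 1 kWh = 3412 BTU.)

£445.87

Heat load = 509 therm × 100,000 = 50,900,000 BTU
Gas: input = 50,900,000 / 0.77 = 66,103,896 BTU = 661 therm → 661 × £1.39 = £918.84
Heat pump: 50,900,000 BTU / 3412 = 14,920 kWh heat; / 2.7 = 5,525 kWh in → × £0.247 = £1,364.71
Difference = |£918.84 − £1,364.71| = £445.87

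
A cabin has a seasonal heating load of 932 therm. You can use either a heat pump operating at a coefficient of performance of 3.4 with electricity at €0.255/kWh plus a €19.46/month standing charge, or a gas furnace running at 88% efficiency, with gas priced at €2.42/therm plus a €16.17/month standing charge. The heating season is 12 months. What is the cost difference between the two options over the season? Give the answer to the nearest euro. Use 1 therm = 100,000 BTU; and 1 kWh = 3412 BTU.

Heat load = 932 therm × 100,000 = 93,200,000 BTU
Gas: input = 93,200,000 / 0.88 = 105,909,091 BTU = 1,059 therm → 1,059 × €2.42 = €2,563.00; + 12 × €16.17 standing = €2,757.04
Heat pump: 93,200,000 BTU / 3412 = 27,320 kWh heat; / 3.4 = 8,034 kWh in → × €0.255 = €2,048.65; + 12 × €19.46 standing = €2,282.17
Difference = |€2,757.04 − €2,282.17| = €474.87 ≈ €475

€475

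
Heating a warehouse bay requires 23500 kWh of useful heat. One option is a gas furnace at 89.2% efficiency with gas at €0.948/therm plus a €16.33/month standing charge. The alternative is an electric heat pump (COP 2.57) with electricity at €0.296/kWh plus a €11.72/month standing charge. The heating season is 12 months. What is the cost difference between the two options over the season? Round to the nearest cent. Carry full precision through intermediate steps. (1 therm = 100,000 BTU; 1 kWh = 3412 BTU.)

€1799.14

Heat load = 23500 kWh × 3412 = 80,182,000 BTU
Gas: input = 80,182,000 / 0.892 = 89,890,135 BTU = 898.9 therm → 898.9 × €0.948 = €852.16; + 12 × €16.33 standing = €1,048.12
Heat pump: 80,182,000 BTU / 3412 = 23,500 kWh heat; / 2.57 = 9,144 kWh in → × €0.296 = €2,706.61; + 12 × €11.72 standing = €2,847.25
Difference = |€1,048.12 − €2,847.25| = €1,799.14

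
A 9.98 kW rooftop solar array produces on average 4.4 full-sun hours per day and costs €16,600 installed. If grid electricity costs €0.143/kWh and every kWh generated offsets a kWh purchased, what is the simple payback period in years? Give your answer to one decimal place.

7.2 years

Daily generation = 9.98 kW × 4.4 h = 43.91 kWh
Annual generation = 43.91 × 365 = 16028 kWh
Annual savings = 16028 × €0.143 = €2,291.99
Payback = €16,600 / €2,291.99 = 7.24 years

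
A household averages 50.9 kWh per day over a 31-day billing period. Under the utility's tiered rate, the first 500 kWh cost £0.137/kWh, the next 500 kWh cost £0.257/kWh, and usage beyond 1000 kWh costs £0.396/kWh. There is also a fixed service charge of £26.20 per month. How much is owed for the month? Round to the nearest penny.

Usage = 50.9 kWh/day × 31 days = 1577.9 kWh
First 500 kWh × £0.137 = £68.50
Next 500 kWh × £0.257 = £128.50
Remaining 577.9 kWh × £0.396 = £228.85
Energy charge = £425.85; + service £26.20 = £452.05

£452.05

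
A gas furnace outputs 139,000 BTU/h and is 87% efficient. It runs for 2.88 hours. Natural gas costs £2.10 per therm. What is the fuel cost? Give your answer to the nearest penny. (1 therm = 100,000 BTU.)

£9.66

Heat delivered = 139,000 BTU/h × 2.88 h = 400,320 BTU
Gas input = 400,320 / 0.87 = 460,138 BTU
= 460,138 / 100,000 = 4.601 therm
Cost = 4.601 × £2.10/therm = £9.66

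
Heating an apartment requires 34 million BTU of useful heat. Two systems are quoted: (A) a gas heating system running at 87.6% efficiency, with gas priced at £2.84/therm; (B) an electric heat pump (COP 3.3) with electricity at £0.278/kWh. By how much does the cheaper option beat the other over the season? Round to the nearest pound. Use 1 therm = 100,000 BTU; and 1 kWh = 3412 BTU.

£263

Heat load = 34 × 10⁶ BTU = 34,000,000 BTU
Gas: input = 34,000,000 / 0.876 = 38,812,785 BTU = 388.1 therm → 388.1 × £2.84 = £1,102.28
Heat pump: 34,000,000 BTU / 3412 = 9,965 kWh heat; / 3.3 = 3,020 kWh in → × £0.278 = £839.46
Difference = |£1,102.28 − £839.46| = £262.82 ≈ £263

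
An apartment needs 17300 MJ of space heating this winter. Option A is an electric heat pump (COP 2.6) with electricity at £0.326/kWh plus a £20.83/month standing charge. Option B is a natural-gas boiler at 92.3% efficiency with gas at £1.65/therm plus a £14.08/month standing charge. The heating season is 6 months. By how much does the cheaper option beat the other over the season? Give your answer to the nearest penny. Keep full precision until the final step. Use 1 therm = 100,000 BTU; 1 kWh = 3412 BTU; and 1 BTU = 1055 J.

£349.96

Heat load = 17300 MJ = 17,300,000,000 J / 1055 = 16,398,104 BTU
Gas: input = 16,398,104 / 0.923 = 17,766,093 BTU = 177.7 therm → 177.7 × £1.65 = £293.14; + 6 × £14.08 standing = £377.62
Heat pump: 16,398,104 BTU / 3412 = 4,806 kWh heat; / 2.6 = 1,848 kWh in → × £0.326 = £602.60; + 6 × £20.83 standing = £727.58
Difference = |£377.62 − £727.58| = £349.96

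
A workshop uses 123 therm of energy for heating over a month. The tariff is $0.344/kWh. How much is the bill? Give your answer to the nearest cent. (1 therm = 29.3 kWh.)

$1239.74

123 therm × (29.3 kWh/therm) = 3,604 kWh
Cost = 3,604 kWh × $0.344/kWh = $1,239.74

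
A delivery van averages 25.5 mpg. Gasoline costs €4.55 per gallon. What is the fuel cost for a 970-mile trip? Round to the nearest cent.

€173.08

Fuel = 970 mi / 25.5 mpg = 38.04 gal
Cost = 38.04 gal × €4.55/gal = €173.08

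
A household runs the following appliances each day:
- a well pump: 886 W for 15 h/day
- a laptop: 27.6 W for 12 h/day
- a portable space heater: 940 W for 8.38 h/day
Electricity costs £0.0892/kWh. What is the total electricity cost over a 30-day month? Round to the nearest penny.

well pump: 886 W × 15 h × 30 d = 398,700 Wh = 398.7 kWh
laptop: 27.6 W × 12 h × 30 d = 9,936 Wh = 9.936 kWh
portable space heater: 940 W × 8.38 h × 30 d = 236,316 Wh = 236.3 kWh
Total energy = 398.7 + 9.936 + 236.3 = 645 kWh
Cost = 645 kWh × £0.0892 = £57.53

£57.53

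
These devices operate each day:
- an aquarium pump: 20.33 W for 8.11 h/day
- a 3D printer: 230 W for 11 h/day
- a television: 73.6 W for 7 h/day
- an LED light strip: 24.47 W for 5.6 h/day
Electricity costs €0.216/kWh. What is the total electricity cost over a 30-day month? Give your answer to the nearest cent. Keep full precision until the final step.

aquarium pump: 20.33 W × 8.11 h × 30 d = 4,946 Wh = 4.946 kWh
3D printer: 230 W × 11 h × 30 d = 75,900 Wh = 75.9 kWh
television: 73.6 W × 7 h × 30 d = 15,456 Wh = 15.46 kWh
LED light strip: 24.47 W × 5.6 h × 30 d = 4,111 Wh = 4.111 kWh
Total energy = 4.946 + 75.9 + 15.46 + 4.111 = 100.4 kWh
Cost = 100.4 kWh × €0.216 = €21.69

€21.69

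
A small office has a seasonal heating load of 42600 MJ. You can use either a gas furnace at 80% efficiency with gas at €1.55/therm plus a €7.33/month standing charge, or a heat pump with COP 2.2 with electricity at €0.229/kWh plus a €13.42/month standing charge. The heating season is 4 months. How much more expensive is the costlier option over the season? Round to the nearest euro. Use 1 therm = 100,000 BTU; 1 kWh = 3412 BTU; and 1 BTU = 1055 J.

€474

Heat load = 42600 MJ = 42,600,000,000 J / 1055 = 40,379,147 BTU
Gas: input = 40,379,147 / 0.800 = 50,473,934 BTU = 504.7 therm → 504.7 × €1.55 = €782.35; + 4 × €7.33 standing = €811.67
Heat pump: 40,379,147 BTU / 3412 = 11,830 kWh heat; / 2.2 = 5,379 kWh in → × €0.229 = €1,231.86; + 4 × €13.42 standing = €1,285.54
Difference = |€811.67 − €1,285.54| = €473.87 ≈ €474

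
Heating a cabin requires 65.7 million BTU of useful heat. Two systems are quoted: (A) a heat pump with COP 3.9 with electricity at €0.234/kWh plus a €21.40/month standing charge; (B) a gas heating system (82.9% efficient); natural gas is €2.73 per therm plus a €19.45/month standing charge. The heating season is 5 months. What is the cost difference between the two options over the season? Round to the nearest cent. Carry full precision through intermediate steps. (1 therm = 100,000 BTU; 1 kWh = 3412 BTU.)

€998.50

Heat load = 65.7 × 10⁶ BTU = 65,700,000 BTU
Gas: input = 65,700,000 / 0.829 = 79,252,111 BTU = 792.5 therm → 792.5 × €2.73 = €2,163.58; + 5 × €19.45 standing = €2,260.83
Heat pump: 65,700,000 BTU / 3412 = 19,260 kWh heat; / 3.9 = 4,937 kWh in → × €0.234 = €1,155.33; + 5 × €21.40 standing = €1,262.33
Difference = |€2,260.83 − €1,262.33| = €998.50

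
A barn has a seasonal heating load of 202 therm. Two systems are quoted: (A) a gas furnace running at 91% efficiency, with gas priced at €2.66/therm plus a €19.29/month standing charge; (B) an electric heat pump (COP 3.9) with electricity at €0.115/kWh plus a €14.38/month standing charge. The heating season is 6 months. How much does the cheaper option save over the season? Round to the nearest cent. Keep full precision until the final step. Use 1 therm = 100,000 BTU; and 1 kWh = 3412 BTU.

Heat load = 202 therm × 100,000 = 20,200,000 BTU
Gas: input = 20,200,000 / 0.91 = 22,197,802 BTU = 222 therm → 222 × €2.66 = €590.46; + 6 × €19.29 standing = €706.20
Heat pump: 20,200,000 BTU / 3412 = 5,920 kWh heat; / 3.9 = 1,518 kWh in → × €0.115 = €174.57; + 6 × €14.38 standing = €260.85
Difference = |€706.20 − €260.85| = €445.35

€445.35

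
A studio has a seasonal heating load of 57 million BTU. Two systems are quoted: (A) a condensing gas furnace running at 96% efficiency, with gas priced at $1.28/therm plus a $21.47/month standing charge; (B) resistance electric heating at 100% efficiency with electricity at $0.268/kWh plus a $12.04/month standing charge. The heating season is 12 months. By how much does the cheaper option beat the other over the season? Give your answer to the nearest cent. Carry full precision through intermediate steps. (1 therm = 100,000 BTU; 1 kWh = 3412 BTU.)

$3603.98

Heat load = 57 × 10⁶ BTU = 57,000,000 BTU
Gas: input = 57,000,000 / 0.96 = 59,375,000 BTU = 593.8 therm → 593.8 × $1.28 = $760.00; + 12 × $21.47 standing = $1,017.64
Electric: 57,000,000 BTU / 3412 = 16,710 kWh → × $0.268 = $4,477.14; + 12 × $12.04 standing = $4,621.62
Difference = |$1,017.64 − $4,621.62| = $3,603.98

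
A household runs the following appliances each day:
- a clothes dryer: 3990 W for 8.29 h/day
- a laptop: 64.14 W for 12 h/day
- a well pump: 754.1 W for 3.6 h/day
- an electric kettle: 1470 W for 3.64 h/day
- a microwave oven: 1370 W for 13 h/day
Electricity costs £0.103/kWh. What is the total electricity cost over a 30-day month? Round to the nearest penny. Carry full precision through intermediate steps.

£184.54

clothes dryer: 3990 W × 8.29 h × 30 d = 992,313 Wh = 992.3 kWh
laptop: 64.14 W × 12 h × 30 d = 23,090 Wh = 23.09 kWh
well pump: 754.1 W × 3.6 h × 30 d = 81,443 Wh = 81.44 kWh
electric kettle: 1470 W × 3.64 h × 30 d = 160,524 Wh = 160.5 kWh
microwave oven: 1370 W × 13 h × 30 d = 534,300 Wh = 534.3 kWh
Total energy = 992.3 + 23.09 + 81.44 + 160.5 + 534.3 = 1,792 kWh
Cost = 1,792 kWh × £0.103 = £184.54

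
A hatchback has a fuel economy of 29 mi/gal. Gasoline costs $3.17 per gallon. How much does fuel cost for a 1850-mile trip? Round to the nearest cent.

Fuel = 1850 mi / 29 mpg = 63.79 gal
Cost = 63.79 gal × $3.17/gal = $202.22

$202.22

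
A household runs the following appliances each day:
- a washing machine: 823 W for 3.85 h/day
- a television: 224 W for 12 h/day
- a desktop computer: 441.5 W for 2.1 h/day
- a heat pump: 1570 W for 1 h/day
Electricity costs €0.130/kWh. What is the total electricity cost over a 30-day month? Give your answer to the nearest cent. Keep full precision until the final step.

washing machine: 823 W × 3.85 h × 30 d = 95,056 Wh = 95.06 kWh
television: 224 W × 12 h × 30 d = 80,640 Wh = 80.64 kWh
desktop computer: 441.5 W × 2.1 h × 30 d = 27,815 Wh = 27.81 kWh
heat pump: 1570 W × 1 h × 30 d = 47,100 Wh = 47.1 kWh
Total energy = 95.06 + 80.64 + 27.81 + 47.1 = 250.6 kWh
Cost = 250.6 kWh × €0.130 = €32.58

€32.58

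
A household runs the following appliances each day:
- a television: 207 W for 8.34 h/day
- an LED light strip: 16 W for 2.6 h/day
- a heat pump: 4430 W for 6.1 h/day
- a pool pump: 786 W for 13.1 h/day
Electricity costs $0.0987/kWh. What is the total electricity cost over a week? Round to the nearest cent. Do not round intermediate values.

television: 207 W × 8.34 h × 7 d = 12,085 Wh = 12.08 kWh
LED light strip: 16 W × 2.6 h × 7 d = 291 Wh = 0.2912 kWh
heat pump: 4430 W × 6.1 h × 7 d = 189,161 Wh = 189.2 kWh
pool pump: 786 W × 13.1 h × 7 d = 72,076 Wh = 72.08 kWh
Total energy = 12.08 + 0.2912 + 189.2 + 72.08 = 273.6 kWh
Cost = 273.6 kWh × $0.0987 = $27.01

$27.01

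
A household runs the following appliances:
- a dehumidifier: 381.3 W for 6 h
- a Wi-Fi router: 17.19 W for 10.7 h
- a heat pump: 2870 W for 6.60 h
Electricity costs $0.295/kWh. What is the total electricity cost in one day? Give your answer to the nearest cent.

dehumidifier: 381.3 W × 6 h = 2,288 Wh = 2.288 kWh
Wi-Fi router: 17.19 W × 10.7 h = 184 Wh = 0.1839 kWh
heat pump: 2870 W × 6.60 h = 18,942 Wh = 18.94 kWh
Total energy = 2.288 + 0.1839 + 18.94 = 21.41 kWh
Cost = 21.41 kWh × $0.295 = $6.32

$6.32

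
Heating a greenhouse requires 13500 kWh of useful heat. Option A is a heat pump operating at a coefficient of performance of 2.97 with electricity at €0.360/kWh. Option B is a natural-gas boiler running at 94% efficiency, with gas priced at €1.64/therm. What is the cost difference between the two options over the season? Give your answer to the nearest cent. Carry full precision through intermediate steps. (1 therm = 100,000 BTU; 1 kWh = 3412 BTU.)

Heat load = 13500 kWh × 3412 = 46,062,000 BTU
Gas: input = 46,062,000 / 0.94 = 49,002,128 BTU = 490 therm → 490 × €1.64 = €803.63
Heat pump: 46,062,000 BTU / 3412 = 13,500 kWh heat; / 2.97 = 4,545 kWh in → × €0.360 = €1,636.36
Difference = |€803.63 − €1,636.36| = €832.73

€832.73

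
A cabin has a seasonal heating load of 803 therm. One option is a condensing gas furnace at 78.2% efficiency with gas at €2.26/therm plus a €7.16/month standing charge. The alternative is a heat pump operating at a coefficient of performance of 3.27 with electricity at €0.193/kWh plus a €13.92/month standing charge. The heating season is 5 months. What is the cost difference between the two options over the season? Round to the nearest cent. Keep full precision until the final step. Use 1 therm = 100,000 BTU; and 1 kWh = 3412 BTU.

€897.85

Heat load = 803 therm × 100,000 = 80,300,000 BTU
Gas: input = 80,300,000 / 0.782 = 102,685,422 BTU = 1,027 therm → 1,027 × €2.26 = €2,320.69; + 5 × €7.16 standing = €2,356.49
Heat pump: 80,300,000 BTU / 3412 = 23,530 kWh heat; / 3.27 = 7,197 kWh in → × €0.193 = €1,389.04; + 5 × €13.92 standing = €1,458.64
Difference = |€2,356.49 − €1,458.64| = €897.85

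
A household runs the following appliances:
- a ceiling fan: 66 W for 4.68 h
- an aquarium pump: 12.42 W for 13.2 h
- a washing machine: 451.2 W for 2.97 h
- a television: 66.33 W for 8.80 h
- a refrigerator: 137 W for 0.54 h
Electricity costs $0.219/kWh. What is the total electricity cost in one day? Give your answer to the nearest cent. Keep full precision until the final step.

$0.54

ceiling fan: 66 W × 4.68 h = 309 Wh = 0.3089 kWh
aquarium pump: 12.42 W × 13.2 h = 164 Wh = 0.1639 kWh
washing machine: 451.2 W × 2.97 h = 1,340 Wh = 1.34 kWh
television: 66.33 W × 8.80 h = 584 Wh = 0.5837 kWh
refrigerator: 137 W × 0.54 h = 74 Wh = 0.07398 kWh
Total energy = 0.3089 + 0.1639 + 1.34 + 0.5837 + 0.07398 = 2.471 kWh
Cost = 2.471 kWh × $0.219 = $0.54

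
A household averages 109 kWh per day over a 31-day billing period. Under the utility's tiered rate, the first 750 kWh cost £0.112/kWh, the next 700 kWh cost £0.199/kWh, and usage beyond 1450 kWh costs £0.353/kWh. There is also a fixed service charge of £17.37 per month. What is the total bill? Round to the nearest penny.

Usage = 109 kWh/day × 31 days = 3379 kWh
First 750 kWh × £0.112 = £84.00
Next 700 kWh × £0.199 = £139.30
Remaining 1929 kWh × £0.353 = £680.94
Energy charge = £904.24; + service £17.37 = £921.61

£921.61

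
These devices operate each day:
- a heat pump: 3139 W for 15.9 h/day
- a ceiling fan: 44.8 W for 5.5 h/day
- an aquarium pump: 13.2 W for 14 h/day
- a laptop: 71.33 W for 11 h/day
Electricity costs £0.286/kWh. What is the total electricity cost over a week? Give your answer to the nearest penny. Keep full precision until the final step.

£102.35

heat pump: 3139 W × 15.9 h × 7 d = 349,371 Wh = 349.4 kWh
ceiling fan: 44.8 W × 5.5 h × 7 d = 1,725 Wh = 1.725 kWh
aquarium pump: 13.2 W × 14 h × 7 d = 1,294 Wh = 1.294 kWh
laptop: 71.33 W × 11 h × 7 d = 5,492 Wh = 5.492 kWh
Total energy = 349.4 + 1.725 + 1.294 + 5.492 = 357.9 kWh
Cost = 357.9 kWh × £0.286 = £102.35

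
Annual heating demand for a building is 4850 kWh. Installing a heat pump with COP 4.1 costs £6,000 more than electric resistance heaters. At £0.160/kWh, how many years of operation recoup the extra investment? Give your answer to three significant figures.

10.2 years

Resistance: 4850 kWh × £0.160 = £776.00/yr
Heat pump: 4850 / 4.1 = 1183 kWh in → × £0.160 = £189.27/yr
Annual savings = £586.73
Payback = £6,000 / £586.73 = 10.2 years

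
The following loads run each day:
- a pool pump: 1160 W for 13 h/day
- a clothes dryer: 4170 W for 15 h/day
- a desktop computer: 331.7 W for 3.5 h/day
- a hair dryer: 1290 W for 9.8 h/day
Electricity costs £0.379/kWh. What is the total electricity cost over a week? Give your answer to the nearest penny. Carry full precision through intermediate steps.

£242.57

pool pump: 1160 W × 13 h × 7 d = 105,560 Wh = 105.6 kWh
clothes dryer: 4170 W × 15 h × 7 d = 437,850 Wh = 437.9 kWh
desktop computer: 331.7 W × 3.5 h × 7 d = 8,127 Wh = 8.127 kWh
hair dryer: 1290 W × 9.8 h × 7 d = 88,494 Wh = 88.49 kWh
Total energy = 105.6 + 437.9 + 8.127 + 88.49 = 640 kWh
Cost = 640 kWh × £0.379 = £242.57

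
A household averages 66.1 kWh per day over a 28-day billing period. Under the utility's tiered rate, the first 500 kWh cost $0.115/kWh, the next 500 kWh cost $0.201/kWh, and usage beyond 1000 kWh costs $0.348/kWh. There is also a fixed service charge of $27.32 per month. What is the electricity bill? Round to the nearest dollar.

Usage = 66.1 kWh/day × 28 days = 1850.8 kWh
First 500 kWh × $0.115 = $57.50
Next 500 kWh × $0.201 = $100.50
Remaining 850.8 kWh × $0.348 = $296.08
Energy charge = $454.08; + service $27.32 = $481.40 ≈ $481

$481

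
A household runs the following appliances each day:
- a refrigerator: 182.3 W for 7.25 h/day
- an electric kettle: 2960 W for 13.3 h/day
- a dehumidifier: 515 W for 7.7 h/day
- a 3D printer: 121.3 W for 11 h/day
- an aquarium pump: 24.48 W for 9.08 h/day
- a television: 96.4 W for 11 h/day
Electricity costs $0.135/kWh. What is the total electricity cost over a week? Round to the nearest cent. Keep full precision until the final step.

$44.67

refrigerator: 182.3 W × 7.25 h × 7 d = 9,252 Wh = 9.252 kWh
electric kettle: 2960 W × 13.3 h × 7 d = 275,576 Wh = 275.6 kWh
dehumidifier: 515 W × 7.7 h × 7 d = 27,758 Wh = 27.76 kWh
3D printer: 121.3 W × 11 h × 7 d = 9,340 Wh = 9.34 kWh
aquarium pump: 24.48 W × 9.08 h × 7 d = 1,556 Wh = 1.556 kWh
television: 96.4 W × 11 h × 7 d = 7,423 Wh = 7.423 kWh
Total energy = 9.252 + 275.6 + 27.76 + 9.34 + 1.556 + 7.423 = 330.9 kWh
Cost = 330.9 kWh × $0.135 = $44.67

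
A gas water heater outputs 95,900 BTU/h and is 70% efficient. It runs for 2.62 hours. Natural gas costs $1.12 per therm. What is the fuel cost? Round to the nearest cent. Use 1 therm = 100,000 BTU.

$4.02

Heat delivered = 95,900 BTU/h × 2.62 h = 251,258 BTU
Gas input = 251,258 / 0.700 = 358,940 BTU
= 358,940 / 100,000 = 3.589 therm
Cost = 3.589 × $1.12/therm = $4.02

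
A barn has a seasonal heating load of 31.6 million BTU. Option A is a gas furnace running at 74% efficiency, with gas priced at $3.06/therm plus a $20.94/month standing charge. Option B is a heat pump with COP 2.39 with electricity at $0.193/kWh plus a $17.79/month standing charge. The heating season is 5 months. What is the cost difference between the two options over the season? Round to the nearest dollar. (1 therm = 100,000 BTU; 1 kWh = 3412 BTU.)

$575

Heat load = 31.6 × 10⁶ BTU = 31,600,000 BTU
Gas: input = 31,600,000 / 0.74 = 42,702,703 BTU = 427 therm → 427 × $3.06 = $1,306.70; + 5 × $20.94 standing = $1,411.40
Heat pump: 31,600,000 BTU / 3412 = 9,261 kWh heat; / 2.39 = 3,875 kWh in → × $0.193 = $747.89; + 5 × $17.79 standing = $836.84
Difference = |$1,411.40 − $836.84| = $574.56 ≈ $575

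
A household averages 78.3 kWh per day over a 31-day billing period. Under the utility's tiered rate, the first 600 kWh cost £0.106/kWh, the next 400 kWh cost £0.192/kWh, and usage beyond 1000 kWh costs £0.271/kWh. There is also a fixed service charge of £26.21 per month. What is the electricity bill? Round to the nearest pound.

Usage = 78.3 kWh/day × 31 days = 2427.3 kWh
First 600 kWh × £0.106 = £63.60
Next 400 kWh × £0.192 = £76.80
Remaining 1427.3 kWh × £0.271 = £386.80
Energy charge = £527.20; + service £26.21 = £553.41 ≈ £553

£553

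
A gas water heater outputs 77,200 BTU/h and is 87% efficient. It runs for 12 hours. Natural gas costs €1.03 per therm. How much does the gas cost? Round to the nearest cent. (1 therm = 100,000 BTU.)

Heat delivered = 77,200 BTU/h × 12 h = 926,400 BTU
Gas input = 926,400 / 0.87 = 1,064,828 BTU
= 1,064,828 / 100,000 = 10.65 therm
Cost = 10.65 × €1.03/therm = €10.97

€10.97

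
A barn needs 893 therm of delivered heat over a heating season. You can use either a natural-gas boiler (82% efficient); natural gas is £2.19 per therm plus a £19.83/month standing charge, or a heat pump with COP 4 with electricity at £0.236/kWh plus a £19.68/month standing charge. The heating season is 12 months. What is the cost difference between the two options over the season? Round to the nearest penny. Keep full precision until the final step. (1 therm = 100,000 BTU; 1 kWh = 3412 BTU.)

£842.60

Heat load = 893 therm × 100,000 = 89,300,000 BTU
Gas: input = 89,300,000 / 0.82 = 108,902,439 BTU = 1,089 therm → 1,089 × £2.19 = £2,384.96; + 12 × £19.83 standing = £2,622.92
Heat pump: 89,300,000 BTU / 3412 = 26,170 kWh heat; / 4 = 6,543 kWh in → × £0.236 = £1,544.17; + 12 × £19.68 standing = £1,780.33
Difference = |£2,622.92 − £1,780.33| = £842.60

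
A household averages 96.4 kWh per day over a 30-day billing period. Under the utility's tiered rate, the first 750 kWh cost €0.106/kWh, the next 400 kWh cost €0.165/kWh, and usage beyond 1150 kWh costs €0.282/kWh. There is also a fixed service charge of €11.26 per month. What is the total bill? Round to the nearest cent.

€648.00

Usage = 96.4 kWh/day × 30 days = 2892 kWh
First 750 kWh × €0.106 = €79.50
Next 400 kWh × €0.165 = €66.00
Remaining 1742 kWh × €0.282 = €491.24
Energy charge = €636.74; + service €11.26 = €648.00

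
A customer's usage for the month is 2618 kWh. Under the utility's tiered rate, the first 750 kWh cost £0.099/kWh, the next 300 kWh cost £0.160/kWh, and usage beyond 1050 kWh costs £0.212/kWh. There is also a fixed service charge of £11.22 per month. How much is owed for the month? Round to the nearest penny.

First 750 kWh × £0.099 = £74.25
Next 300 kWh × £0.160 = £48.00
Remaining 1568 kWh × £0.212 = £332.42
Energy charge = £454.67; + service £11.22 = £465.89

£465.89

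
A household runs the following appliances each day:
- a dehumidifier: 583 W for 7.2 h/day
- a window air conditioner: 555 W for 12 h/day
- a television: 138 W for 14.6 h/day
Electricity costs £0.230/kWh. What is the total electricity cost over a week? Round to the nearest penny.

£20.72

dehumidifier: 583 W × 7.2 h × 7 d = 29,383 Wh = 29.38 kWh
window air conditioner: 555 W × 12 h × 7 d = 46,620 Wh = 46.62 kWh
television: 138 W × 14.6 h × 7 d = 14,104 Wh = 14.1 kWh
Total energy = 29.38 + 46.62 + 14.1 = 90.11 kWh
Cost = 90.11 kWh × £0.230 = £20.72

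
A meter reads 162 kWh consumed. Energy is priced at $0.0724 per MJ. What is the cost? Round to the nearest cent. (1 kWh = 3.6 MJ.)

162 kWh × (3.6 MJ/kWh) = 583.2 MJ
Cost = 583.2 MJ × $0.0724/MJ = $42.22

$42.22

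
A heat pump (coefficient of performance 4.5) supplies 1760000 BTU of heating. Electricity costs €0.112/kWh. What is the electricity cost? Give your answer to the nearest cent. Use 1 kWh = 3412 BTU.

Heat delivered = 1,760,000 BTU / 3412 = 515.8 kWh
Electrical input = 515.8 kWh / 4.5 = 114.6 kWh
Cost = 114.6 × €0.112/kWh = €12.84

€12.84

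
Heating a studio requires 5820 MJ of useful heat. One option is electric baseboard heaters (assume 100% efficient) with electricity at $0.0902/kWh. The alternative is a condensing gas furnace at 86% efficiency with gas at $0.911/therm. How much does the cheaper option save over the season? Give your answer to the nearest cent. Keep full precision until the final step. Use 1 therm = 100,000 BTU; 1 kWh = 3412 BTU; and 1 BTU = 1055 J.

Heat load = 5820 MJ = 5,820,000,000 J / 1055 = 5,516,588 BTU
Gas: input = 5,516,588 / 0.86 = 6,414,637 BTU = 64.15 therm → 64.15 × $0.911 = $58.44
Electric: 5,516,588 BTU / 3412 = 1,617 kWh → × $0.0902 = $145.84
Difference = |$58.44 − $145.84| = $87.40

$87.40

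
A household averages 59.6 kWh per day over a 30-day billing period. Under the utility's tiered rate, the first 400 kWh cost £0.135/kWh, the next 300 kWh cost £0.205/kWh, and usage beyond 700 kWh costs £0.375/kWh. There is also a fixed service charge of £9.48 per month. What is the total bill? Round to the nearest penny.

£532.98

Usage = 59.6 kWh/day × 30 days = 1788 kWh
First 400 kWh × £0.135 = £54.00
Next 300 kWh × £0.205 = £61.50
Remaining 1088 kWh × £0.375 = £408.00
Energy charge = £523.50; + service £9.48 = £532.98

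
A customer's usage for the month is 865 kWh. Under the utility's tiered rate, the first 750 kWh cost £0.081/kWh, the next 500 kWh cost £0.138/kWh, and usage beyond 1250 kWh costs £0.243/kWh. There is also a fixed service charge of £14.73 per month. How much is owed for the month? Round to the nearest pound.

First 750 kWh × £0.081 = £60.75
Next 115 kWh × £0.138 = £15.87
Remaining tier: 0 kWh (not reached)
Energy charge = £76.62; + service £14.73 = £91.35 ≈ £91

£91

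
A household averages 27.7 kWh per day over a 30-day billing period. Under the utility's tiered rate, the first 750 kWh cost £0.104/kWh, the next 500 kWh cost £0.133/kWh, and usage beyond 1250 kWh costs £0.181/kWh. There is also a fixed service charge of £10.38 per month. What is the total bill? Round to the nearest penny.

Usage = 27.7 kWh/day × 30 days = 831 kWh
First 750 kWh × £0.104 = £78.00
Next 81 kWh × £0.133 = £10.77
Remaining tier: 0 kWh (not reached)
Energy charge = £88.77; + service £10.38 = £99.15

£99.15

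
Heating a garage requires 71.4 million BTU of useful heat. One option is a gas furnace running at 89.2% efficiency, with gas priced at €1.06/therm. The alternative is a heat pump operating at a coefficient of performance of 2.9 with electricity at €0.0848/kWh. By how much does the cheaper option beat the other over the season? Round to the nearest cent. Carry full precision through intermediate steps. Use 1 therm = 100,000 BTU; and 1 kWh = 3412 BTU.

Heat load = 71.4 × 10⁶ BTU = 71,400,000 BTU
Gas: input = 71,400,000 / 0.892 = 80,044,843 BTU = 800.4 therm → 800.4 × €1.06 = €848.48
Heat pump: 71,400,000 BTU / 3412 = 20,930 kWh heat; / 2.9 = 7,216 kWh in → × €0.0848 = €611.91
Difference = |€848.48 − €611.91| = €236.57

€236.57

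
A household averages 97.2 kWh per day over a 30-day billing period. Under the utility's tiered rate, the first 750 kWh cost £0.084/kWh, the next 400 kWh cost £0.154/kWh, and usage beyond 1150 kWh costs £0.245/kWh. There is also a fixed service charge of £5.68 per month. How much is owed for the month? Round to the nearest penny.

Usage = 97.2 kWh/day × 30 days = 2916 kWh
First 750 kWh × £0.084 = £63.00
Next 400 kWh × £0.154 = £61.60
Remaining 1766 kWh × £0.245 = £432.67
Energy charge = £557.27; + service £5.68 = £562.95

£562.95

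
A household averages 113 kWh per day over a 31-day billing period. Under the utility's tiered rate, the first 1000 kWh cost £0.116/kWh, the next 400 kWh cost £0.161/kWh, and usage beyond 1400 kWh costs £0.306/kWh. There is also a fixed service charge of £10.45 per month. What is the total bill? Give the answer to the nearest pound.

Usage = 113 kWh/day × 31 days = 3503 kWh
First 1000 kWh × £0.116 = £116.00
Next 400 kWh × £0.161 = £64.40
Remaining 2103 kWh × £0.306 = £643.52
Energy charge = £823.92; + service £10.45 = £834.37 ≈ £834

£834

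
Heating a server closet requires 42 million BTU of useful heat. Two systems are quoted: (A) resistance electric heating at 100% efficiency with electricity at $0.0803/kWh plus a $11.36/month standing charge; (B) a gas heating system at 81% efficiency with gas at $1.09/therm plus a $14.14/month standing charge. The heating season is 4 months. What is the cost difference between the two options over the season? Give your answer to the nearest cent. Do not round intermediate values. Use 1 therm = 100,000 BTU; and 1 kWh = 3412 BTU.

Heat load = 42 × 10⁶ BTU = 42,000,000 BTU
Gas: input = 42,000,000 / 0.810 = 51,851,852 BTU = 518.5 therm → 518.5 × $1.09 = $565.19; + 4 × $14.14 standing = $621.75
Electric: 42,000,000 BTU / 3412 = 12,310 kWh → × $0.0803 = $988.45; + 4 × $11.36 standing = $1,033.89
Difference = |$621.75 − $1,033.89| = $412.15

$412.15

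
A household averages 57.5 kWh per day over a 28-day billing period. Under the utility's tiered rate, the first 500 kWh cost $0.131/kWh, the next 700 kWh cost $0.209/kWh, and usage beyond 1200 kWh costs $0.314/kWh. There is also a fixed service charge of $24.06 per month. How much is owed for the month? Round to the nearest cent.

Usage = 57.5 kWh/day × 28 days = 1610 kWh
First 500 kWh × $0.131 = $65.50
Next 700 kWh × $0.209 = $146.30
Remaining 410 kWh × $0.314 = $128.74
Energy charge = $340.54; + service $24.06 = $364.60

$364.60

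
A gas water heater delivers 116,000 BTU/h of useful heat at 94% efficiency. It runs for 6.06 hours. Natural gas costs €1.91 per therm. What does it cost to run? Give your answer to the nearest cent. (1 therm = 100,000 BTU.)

Heat delivered = 116,000 BTU/h × 6.06 h = 702,960 BTU
Gas input = 702,960 / 0.94 = 747,830 BTU
= 747,830 / 100,000 = 7.478 therm
Cost = 7.478 × €1.91/therm = €14.28

€14.28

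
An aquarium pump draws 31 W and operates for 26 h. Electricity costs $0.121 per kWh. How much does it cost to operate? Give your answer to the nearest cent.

Energy = 31 W × 26 h = 806 Wh = 0.806 kWh
Cost = 0.806 kWh × $0.121/kWh = $0.10

$0.10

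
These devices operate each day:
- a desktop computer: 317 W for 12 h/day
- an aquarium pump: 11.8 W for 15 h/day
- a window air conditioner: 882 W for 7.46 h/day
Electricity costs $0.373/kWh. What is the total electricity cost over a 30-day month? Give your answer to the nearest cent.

$118.17

desktop computer: 317 W × 12 h × 30 d = 114,120 Wh = 114.1 kWh
aquarium pump: 11.8 W × 15 h × 30 d = 5,310 Wh = 5.31 kWh
window air conditioner: 882 W × 7.46 h × 30 d = 197,392 Wh = 197.4 kWh
Total energy = 114.1 + 5.31 + 197.4 = 316.8 kWh
Cost = 316.8 kWh × $0.373 = $118.17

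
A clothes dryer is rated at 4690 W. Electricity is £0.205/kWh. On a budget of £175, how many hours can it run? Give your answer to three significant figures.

182 h

Energy budget = £175 / £0.205 per kWh = 853.7 kWh = 853,659 Wh
Runtime = 853,659 Wh / 4690 W = 182 h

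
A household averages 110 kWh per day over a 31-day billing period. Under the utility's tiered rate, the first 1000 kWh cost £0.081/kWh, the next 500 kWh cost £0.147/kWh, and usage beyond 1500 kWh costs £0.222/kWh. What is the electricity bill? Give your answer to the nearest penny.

Usage = 110 kWh/day × 31 days = 3410 kWh
First 1000 kWh × £0.081 = £81.00
Next 500 kWh × £0.147 = £73.50
Remaining 1910 kWh × £0.222 = £424.02
Total = £578.52

£578.52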